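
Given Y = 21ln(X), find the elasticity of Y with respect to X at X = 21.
Elasticity = 1/ln(21) ≈ 0.3285

Elasticity = (dY/dX) · (X/Y)

dY/dX = 21/X
At X = 21: dY/dX = 1, Y = 21·ln(21)

Elasticity = 1 · (21 / (21·ln(21))) = 1/ln(21) ≈ 0.3285

Interpretation: for a small percentage change in X, the percentage change in Y is approximately 0.33 times as large.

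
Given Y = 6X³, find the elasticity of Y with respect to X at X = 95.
Elasticity = 3

Elasticity = (dY/dX) · (X/Y)

dY/dX = 18·X²
At X = 95: dY/dX = 162450, Y = 5144250

Elasticity = 162450 · (95 / 5144250) = 3

Interpretation: for a small percentage change in X, the percentage change in Y is approximately 3.00 times as large.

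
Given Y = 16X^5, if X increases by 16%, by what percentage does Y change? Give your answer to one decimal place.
110.0%

For Y = 16X^5:
If X → X(1 + 0.16)
Then Y → Y · (1 + 0.16)^5
     ≈ Y · 2.1003

Percentage change = ((1 + 0.16)^5 − 1) × 100% ≈ 110.0%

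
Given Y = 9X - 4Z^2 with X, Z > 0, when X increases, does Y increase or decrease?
Y increases

Taking the partial derivative:
∂Y/∂X = 9

∂Y/∂X = 9 > 0 (assuming positive values)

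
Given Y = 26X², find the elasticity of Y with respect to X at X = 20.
Elasticity = 2

Elasticity = (dY/dX) · (X/Y)

dY/dX = 52·X
At X = 20: dY/dX = 1040, Y = 10400

Elasticity = 1040 · (20 / 10400) = 2

Interpretation: for a small percentage change in X, the percentage change in Y is approximately 2.00 times as large.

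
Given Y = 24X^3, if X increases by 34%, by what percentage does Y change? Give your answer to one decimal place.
140.6%

For Y = 24X^3:
If X → X(1 + 0.34)
Then Y → Y · (1 + 0.34)^3
     ≈ Y · 2.4061

Percentage change = ((1 + 0.34)^3 − 1) × 100% ≈ 140.6%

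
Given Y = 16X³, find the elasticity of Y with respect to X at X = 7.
Elasticity = 3

Elasticity = (dY/dX) · (X/Y)

dY/dX = 48·X²
At X = 7: dY/dX = 2352, Y = 5488

Elasticity = 2352 · (7 / 5488) = 3

Interpretation: for a small percentage change in X, the percentage change in Y is approximately 3.00 times as large.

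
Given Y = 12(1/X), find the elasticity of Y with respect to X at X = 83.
Elasticity = -1

Elasticity = (dY/dX) · (X/Y)

dY/dX = -12/X²
At X = 83: dY/dX = -12/6889, Y = 12/83

Elasticity = (-12/6889) · (83 / (12/83)) = -1

Interpretation: for a small percentage change in X, the percentage change in Y is approximately -1.00 times as large.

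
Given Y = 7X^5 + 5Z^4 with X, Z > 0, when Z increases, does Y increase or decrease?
Y increases

Taking the partial derivative:
∂Y/∂Z = 20Z^3

∂Y/∂Z = 20Z^3 > 0 (assuming positive values)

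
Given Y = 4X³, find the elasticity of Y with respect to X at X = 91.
Elasticity = 3

Elasticity = (dY/dX) · (X/Y)

dY/dX = 12·X²
At X = 91: dY/dX = 99372, Y = 3014284

Elasticity = 99372 · (91 / 3014284) = 3

Interpretation: for a small percentage change in X, the percentage change in Y is approximately 3.00 times as large.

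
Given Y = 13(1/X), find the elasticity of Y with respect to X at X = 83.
Elasticity = -1

Elasticity = (dY/dX) · (X/Y)

dY/dX = -13/X²
At X = 83: dY/dX = -13/6889, Y = 13/83

Elasticity = (-13/6889) · (83 / (13/83)) = -1

Interpretation: for a small percentage change in X, the percentage change in Y is approximately -1.00 times as large.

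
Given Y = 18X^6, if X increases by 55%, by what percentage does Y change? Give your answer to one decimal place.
1286.7%

For Y = 18X^6:
If X → X(1 + 0.55)
Then Y → Y · (1 + 0.55)^6
     ≈ Y · 13.8672

Percentage change = ((1 + 0.55)^6 − 1) × 100% ≈ 1286.7%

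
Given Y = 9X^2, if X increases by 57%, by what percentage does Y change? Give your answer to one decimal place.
146.5%

For Y = 9X^2:
If X → X(1 + 0.57)
Then Y → Y · (1 + 0.57)^2
     = Y · 2.4649

Percentage change = ((1 + 0.57)^2 − 1) × 100% ≈ 146.5%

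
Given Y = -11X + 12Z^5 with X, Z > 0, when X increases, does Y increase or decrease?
Y decreases

Taking the partial derivative:
∂Y/∂X = -11

∂Y/∂X = -11 < 0 (assuming positive values)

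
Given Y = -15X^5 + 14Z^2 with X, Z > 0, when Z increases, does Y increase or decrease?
Y increases

Taking the partial derivative:
∂Y/∂Z = 28Z

∂Y/∂Z = 28Z > 0 (assuming positive values)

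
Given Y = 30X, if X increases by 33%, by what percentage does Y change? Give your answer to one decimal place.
33.0%

For Y = 30X:
If X → X(1 + 0.33)
Then Y → Y · (1 + 0.33)^1
     = Y · 1.3300

Percentage change = ((1 + 0.33)^1 − 1) × 100% = 33.0%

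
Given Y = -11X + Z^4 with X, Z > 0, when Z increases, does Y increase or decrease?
Y increases

Taking the partial derivative:
∂Y/∂Z = 4Z^3

∂Y/∂Z = 4Z^3 > 0 (assuming positive values)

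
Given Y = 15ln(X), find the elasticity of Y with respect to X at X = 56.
Elasticity = 1/ln(56) ≈ 0.2484

Elasticity = (dY/dX) · (X/Y)

dY/dX = 15/X
At X = 56: dY/dX = 15/56, Y = 15·ln(56)

Elasticity = (15/56) · (56 / (15·ln(56))) = 1/ln(56) ≈ 0.2484

Interpretation: for a small percentage change in X, the percentage change in Y is approximately 0.25 times as large.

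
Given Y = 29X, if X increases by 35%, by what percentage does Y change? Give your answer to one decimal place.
35.0%

For Y = 29X:
If X → X(1 + 0.35)
Then Y → Y · (1 + 0.35)^1
     = Y · 1.3500

Percentage change = ((1 + 0.35)^1 − 1) × 100% = 35.0%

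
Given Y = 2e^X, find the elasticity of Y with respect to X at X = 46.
Elasticity = 46

Elasticity = (dY/dX) · (X/Y)

dY/dX = 2·e^X
At X = 46: dY/dX = 2·e^46, Y = 2·e^46

Elasticity = (2·e^46) · (46 / (2·e^46)) = 46

Interpretation: for a small percentage change in X, the percentage change in Y is approximately 46.00 times as large.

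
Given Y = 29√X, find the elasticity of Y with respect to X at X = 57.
Elasticity = 1/2

Elasticity = (dY/dX) · (X/Y)

dY/dX = 29/(2·√X)
At X = 57: dY/dX = 29·√57/114, Y = 29·√57

Elasticity = (29·√57/114) · (57 / (29·√57)) = 1/2

Interpretation: for a small percentage change in X, the percentage change in Y is approximately 0.50 times as large.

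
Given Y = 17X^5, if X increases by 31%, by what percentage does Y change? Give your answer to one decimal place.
285.8%

For Y = 17X^5:
If X → X(1 + 0.31)
Then Y → Y · (1 + 0.31)^5
     ≈ Y · 3.8579

Percentage change = ((1 + 0.31)^5 − 1) × 100% ≈ 285.8%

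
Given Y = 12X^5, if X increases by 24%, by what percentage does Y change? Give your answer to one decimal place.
193.2%

For Y = 12X^5:
If X → X(1 + 0.24)
Then Y → Y · (1 + 0.24)^5
     ≈ Y · 2.9316

Percentage change = ((1 + 0.24)^5 − 1) × 100% ≈ 193.2%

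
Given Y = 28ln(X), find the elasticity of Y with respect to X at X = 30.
Elasticity = 1/ln(30) ≈ 0.2940

Elasticity = (dY/dX) · (X/Y)

dY/dX = 28/X
At X = 30: dY/dX = 14/15, Y = 28·ln(30)

Elasticity = (14/15) · (30 / (28·ln(30))) = 1/ln(30) ≈ 0.2940

Interpretation: for a small percentage change in X, the percentage change in Y is approximately 0.29 times as large.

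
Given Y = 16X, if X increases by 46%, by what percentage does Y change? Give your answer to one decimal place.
46.0%

For Y = 16X:
If X → X(1 + 0.46)
Then Y → Y · (1 + 0.46)^1
     = Y · 1.4600

Percentage change = ((1 + 0.46)^1 − 1) × 100% = 46.0%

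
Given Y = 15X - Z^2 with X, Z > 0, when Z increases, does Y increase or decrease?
Y decreases

Taking the partial derivative:
∂Y/∂Z = -2Z

∂Y/∂Z = -2Z < 0 (assuming positive values)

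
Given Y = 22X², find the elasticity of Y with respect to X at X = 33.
Elasticity = 2

Elasticity = (dY/dX) · (X/Y)

dY/dX = 44·X
At X = 33: dY/dX = 1452, Y = 23958

Elasticity = 1452 · (33 / 23958) = 2

Interpretation: for a small percentage change in X, the percentage change in Y is approximately 2.00 times as large.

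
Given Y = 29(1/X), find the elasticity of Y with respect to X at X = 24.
Elasticity = -1

Elasticity = (dY/dX) · (X/Y)

dY/dX = -29/X²
At X = 24: dY/dX = -29/576, Y = 29/24

Elasticity = (-29/576) · (24 / (29/24)) = -1

Interpretation: for a small percentage change in X, the percentage change in Y is approximately -1.00 times as large.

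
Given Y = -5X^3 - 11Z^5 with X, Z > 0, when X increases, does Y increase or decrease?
Y decreases

Taking the partial derivative:
∂Y/∂X = -15X^2

∂Y/∂X = -15X^2 < 0 (assuming positive values)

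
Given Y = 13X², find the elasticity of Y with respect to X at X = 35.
Elasticity = 2

Elasticity = (dY/dX) · (X/Y)

dY/dX = 26·X
At X = 35: dY/dX = 910, Y = 15925

Elasticity = 910 · (35 / 15925) = 2

Interpretation: for a small percentage change in X, the percentage change in Y is approximately 2.00 times as large.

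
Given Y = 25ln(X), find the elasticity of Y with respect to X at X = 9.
Elasticity = 1/ln(9) ≈ 0.4551

Elasticity = (dY/dX) · (X/Y)

dY/dX = 25/X
At X = 9: dY/dX = 25/9, Y = 25·ln(9)

Elasticity = (25/9) · (9 / (25·ln(9))) = 1/ln(9) ≈ 0.4551

Interpretation: for a small percentage change in X, the percentage change in Y is approximately 0.46 times as large.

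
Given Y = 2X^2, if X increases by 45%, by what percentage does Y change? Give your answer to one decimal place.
110.3%

For Y = 2X^2:
If X → X(1 + 0.45)
Then Y → Y · (1 + 0.45)^2
     = Y · 2.1025

Percentage change = ((1 + 0.45)^2 − 1) × 100% ≈ 110.3%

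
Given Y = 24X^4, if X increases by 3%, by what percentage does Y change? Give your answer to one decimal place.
12.6%

For Y = 24X^4:
If X → X(1 + 0.03)
Then Y → Y · (1 + 0.03)^4
     ≈ Y · 1.1255

Percentage change = ((1 + 0.03)^4 − 1) × 100% ≈ 12.6%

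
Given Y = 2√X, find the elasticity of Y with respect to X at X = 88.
Elasticity = 1/2

Elasticity = (dY/dX) · (X/Y)

dY/dX = 1/√X
At X = 88: dY/dX = √22/44, Y = 4·√22

Elasticity = (√22/44) · (88 / (4·√22)) = 1/2

Interpretation: for a small percentage change in X, the percentage change in Y is approximately 0.50 times as large.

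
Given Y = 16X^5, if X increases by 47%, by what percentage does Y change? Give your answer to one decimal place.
586.4%

For Y = 16X^5:
If X → X(1 + 0.47)
Then Y → Y · (1 + 0.47)^5
     ≈ Y · 6.8641

Percentage change = ((1 + 0.47)^5 − 1) × 100% ≈ 586.4%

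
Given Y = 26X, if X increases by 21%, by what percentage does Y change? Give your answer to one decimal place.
21.0%

For Y = 26X:
If X → X(1 + 0.21)
Then Y → Y · (1 + 0.21)^1
     = Y · 1.2100

Percentage change = ((1 + 0.21)^1 − 1) × 100% = 21.0%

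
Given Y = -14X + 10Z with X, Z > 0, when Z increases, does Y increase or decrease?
Y increases

Taking the partial derivative:
∂Y/∂Z = 10

∂Y/∂Z = 10 > 0 (assuming positive values)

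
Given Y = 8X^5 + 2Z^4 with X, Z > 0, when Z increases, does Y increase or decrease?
Y increases

Taking the partial derivative:
∂Y/∂Z = 8Z^3

∂Y/∂Z = 8Z^3 > 0 (assuming positive values)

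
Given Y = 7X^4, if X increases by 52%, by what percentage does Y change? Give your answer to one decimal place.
433.8%

For Y = 7X^4:
If X → X(1 + 0.52)
Then Y → Y · (1 + 0.52)^4
     ≈ Y · 5.3379

Percentage change = ((1 + 0.52)^4 − 1) × 100% ≈ 433.8%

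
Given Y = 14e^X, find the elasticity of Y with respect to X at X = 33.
Elasticity = 33

Elasticity = (dY/dX) · (X/Y)

dY/dX = 14·e^X
At X = 33: dY/dX = 14·e^33, Y = 14·e^33

Elasticity = (14·e^33) · (33 / (14·e^33)) = 33

Interpretation: for a small percentage change in X, the percentage change in Y is approximately 33.00 times as large.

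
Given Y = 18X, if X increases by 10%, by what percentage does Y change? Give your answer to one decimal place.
10.0%

For Y = 18X:
If X → X(1 + 0.1)
Then Y → Y · (1 + 0.1)^1
     = Y · 1.1000

Percentage change = ((1 + 0.1)^1 − 1) × 100% = 10.0%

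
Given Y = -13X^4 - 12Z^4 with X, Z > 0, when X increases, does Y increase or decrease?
Y decreases

Taking the partial derivative:
∂Y/∂X = -52X^3

∂Y/∂X = -52X^3 < 0 (assuming positive values)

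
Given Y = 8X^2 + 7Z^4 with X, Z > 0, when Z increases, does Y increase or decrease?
Y increases

Taking the partial derivative:
∂Y/∂Z = 28Z^3

∂Y/∂Z = 28Z^3 > 0 (assuming positive values)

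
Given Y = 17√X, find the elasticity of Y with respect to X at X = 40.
Elasticity = 1/2

Elasticity = (dY/dX) · (X/Y)

dY/dX = 17/(2·√X)
At X = 40: dY/dX = 17·√10/40, Y = 34·√10

Elasticity = (17·√10/40) · (40 / (34·√10)) = 1/2

Interpretation: for a small percentage change in X, the percentage change in Y is approximately 0.50 times as large.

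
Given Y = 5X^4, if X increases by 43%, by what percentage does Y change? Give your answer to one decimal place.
318.2%

For Y = 5X^4:
If X → X(1 + 0.43)
Then Y → Y · (1 + 0.43)^4
     ≈ Y · 4.1816

Percentage change = ((1 + 0.43)^4 − 1) × 100% ≈ 318.2%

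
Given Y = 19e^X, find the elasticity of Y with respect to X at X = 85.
Elasticity = 85

Elasticity = (dY/dX) · (X/Y)

dY/dX = 19·e^X
At X = 85: dY/dX = 19·e^85, Y = 19·e^85

Elasticity = (19·e^85) · (85 / (19·e^85)) = 85

Interpretation: for a small percentage change in X, the percentage change in Y is approximately 85.00 times as large.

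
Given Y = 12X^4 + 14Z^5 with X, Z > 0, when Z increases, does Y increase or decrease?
Y increases

Taking the partial derivative:
∂Y/∂Z = 70Z^4

∂Y/∂Z = 70Z^4 > 0 (assuming positive values)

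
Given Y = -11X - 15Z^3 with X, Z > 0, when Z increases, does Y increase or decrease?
Y decreases

Taking the partial derivative:
∂Y/∂Z = -45Z^2

∂Y/∂Z = -45Z^2 < 0 (assuming positive values)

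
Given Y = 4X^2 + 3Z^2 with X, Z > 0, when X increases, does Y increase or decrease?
Y increases

Taking the partial derivative:
∂Y/∂X = 8X

∂Y/∂X = 8X > 0 (assuming positive values)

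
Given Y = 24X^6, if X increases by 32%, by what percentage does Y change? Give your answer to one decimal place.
429.0%

For Y = 24X^6:
If X → X(1 + 0.32)
Then Y → Y · (1 + 0.32)^6
     ≈ Y · 5.2899

Percentage change = ((1 + 0.32)^6 − 1) × 100% ≈ 429.0%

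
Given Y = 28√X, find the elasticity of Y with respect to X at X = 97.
Elasticity = 1/2

Elasticity = (dY/dX) · (X/Y)

dY/dX = 14/√X
At X = 97: dY/dX = 14·√97/97, Y = 28·√97

Elasticity = (14·√97/97) · (97 / (28·√97)) = 1/2

Interpretation: for a small percentage change in X, the percentage change in Y is approximately 0.50 times as large.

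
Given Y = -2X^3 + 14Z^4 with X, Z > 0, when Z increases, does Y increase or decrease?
Y increases

Taking the partial derivative:
∂Y/∂Z = 56Z^3

∂Y/∂Z = 56Z^3 > 0 (assuming positive values)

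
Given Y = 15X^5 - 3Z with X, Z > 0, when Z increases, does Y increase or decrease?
Y decreases

Taking the partial derivative:
∂Y/∂Z = -3

∂Y/∂Z = -3 < 0 (assuming positive values)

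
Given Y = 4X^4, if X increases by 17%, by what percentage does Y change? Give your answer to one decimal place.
87.4%

For Y = 4X^4:
If X → X(1 + 0.17)
Then Y → Y · (1 + 0.17)^4
     ≈ Y · 1.8739

Percentage change = ((1 + 0.17)^4 − 1) × 100% ≈ 87.4%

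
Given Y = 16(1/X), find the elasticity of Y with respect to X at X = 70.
Elasticity = -1

Elasticity = (dY/dX) · (X/Y)

dY/dX = -16/X²
At X = 70: dY/dX = -4/1225, Y = 8/35

Elasticity = (-4/1225) · (70 / (8/35)) = -1

Interpretation: for a small percentage change in X, the percentage change in Y is approximately -1.00 times as large.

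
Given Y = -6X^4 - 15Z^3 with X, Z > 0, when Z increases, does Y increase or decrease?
Y decreases

Taking the partial derivative:
∂Y/∂Z = -45Z^2

∂Y/∂Z = -45Z^2 < 0 (assuming positive values)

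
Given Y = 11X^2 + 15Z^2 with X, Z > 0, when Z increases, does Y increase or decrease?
Y increases

Taking the partial derivative:
∂Y/∂Z = 30Z

∂Y/∂Z = 30Z > 0 (assuming positive values)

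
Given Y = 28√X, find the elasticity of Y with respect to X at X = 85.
Elasticity = 1/2

Elasticity = (dY/dX) · (X/Y)

dY/dX = 14/√X
At X = 85: dY/dX = 14·√85/85, Y = 28·√85

Elasticity = (14·√85/85) · (85 / (28·√85)) = 1/2

Interpretation: for a small percentage change in X, the percentage change in Y is approximately 0.50 times as large.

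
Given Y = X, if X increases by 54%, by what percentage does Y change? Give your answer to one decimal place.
54.0%

For Y = X:
If X → X(1 + 0.54)
Then Y → Y · (1 + 0.54)^1
     = Y · 1.5400

Percentage change = ((1 + 0.54)^1 − 1) × 100% = 54.0%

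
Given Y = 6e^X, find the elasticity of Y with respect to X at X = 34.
Elasticity = 34

Elasticity = (dY/dX) · (X/Y)

dY/dX = 6·e^X
At X = 34: dY/dX = 6·e^34, Y = 6·e^34

Elasticity = (6·e^34) · (34 / (6·e^34)) = 34

Interpretation: for a small percentage change in X, the percentage change in Y is approximately 34.00 times as large.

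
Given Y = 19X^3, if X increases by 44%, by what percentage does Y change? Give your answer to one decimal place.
198.6%

For Y = 19X^3:
If X → X(1 + 0.44)
Then Y → Y · (1 + 0.44)^3
     ≈ Y · 2.9860

Percentage change = ((1 + 0.44)^3 − 1) × 100% ≈ 198.6%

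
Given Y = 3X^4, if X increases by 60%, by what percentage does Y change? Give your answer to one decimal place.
555.4%

For Y = 3X^4:
If X → X(1 + 0.6)
Then Y → Y · (1 + 0.6)^4
     = Y · 6.5536

Percentage change = ((1 + 0.6)^4 − 1) × 100% ≈ 555.4%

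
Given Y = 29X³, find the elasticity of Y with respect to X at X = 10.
Elasticity = 3

Elasticity = (dY/dX) · (X/Y)

dY/dX = 87·X²
At X = 10: dY/dX = 8700, Y = 29000

Elasticity = 8700 · (10 / 29000) = 3

Interpretation: for a small percentage change in X, the percentage change in Y is approximately 3.00 times as large.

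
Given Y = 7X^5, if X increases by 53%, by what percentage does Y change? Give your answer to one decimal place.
738.4%

For Y = 7X^5:
If X → X(1 + 0.53)
Then Y → Y · (1 + 0.53)^5
     ≈ Y · 8.3841

Percentage change = ((1 + 0.53)^5 − 1) × 100% ≈ 738.4%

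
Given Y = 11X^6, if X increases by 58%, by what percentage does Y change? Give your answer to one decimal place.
1455.8%

For Y = 11X^6:
If X → X(1 + 0.58)
Then Y → Y · (1 + 0.58)^6
     ≈ Y · 15.5576

Percentage change = ((1 + 0.58)^6 − 1) × 100% ≈ 1455.8%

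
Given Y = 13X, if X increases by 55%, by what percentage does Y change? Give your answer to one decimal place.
55.0%

For Y = 13X:
If X → X(1 + 0.55)
Then Y → Y · (1 + 0.55)^1
     = Y · 1.5500

Percentage change = ((1 + 0.55)^1 − 1) × 100% = 55.0%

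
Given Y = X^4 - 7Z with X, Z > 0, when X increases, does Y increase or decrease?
Y increases

Taking the partial derivative:
∂Y/∂X = 4X^3

∂Y/∂X = 4X^3 > 0 (assuming positive values)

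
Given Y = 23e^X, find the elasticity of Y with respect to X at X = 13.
Elasticity = 13

Elasticity = (dY/dX) · (X/Y)

dY/dX = 23·e^X
At X = 13: dY/dX = 23·e^13, Y = 23·e^13

Elasticity = (23·e^13) · (13 / (23·e^13)) = 13

Interpretation: for a small percentage change in X, the percentage change in Y is approximately 13.00 times as large.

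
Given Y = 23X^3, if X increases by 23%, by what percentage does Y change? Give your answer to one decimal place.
86.1%

For Y = 23X^3:
If X → X(1 + 0.23)
Then Y → Y · (1 + 0.23)^3
     ≈ Y · 1.8609

Percentage change = ((1 + 0.23)^3 − 1) × 100% ≈ 86.1%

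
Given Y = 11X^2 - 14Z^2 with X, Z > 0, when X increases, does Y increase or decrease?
Y increases

Taking the partial derivative:
∂Y/∂X = 22X

∂Y/∂X = 22X > 0 (assuming positive values)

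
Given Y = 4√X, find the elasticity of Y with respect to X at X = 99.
Elasticity = 1/2

Elasticity = (dY/dX) · (X/Y)

dY/dX = 2/√X
At X = 99: dY/dX = 2·√11/33, Y = 12·√11

Elasticity = (2·√11/33) · (99 / (12·√11)) = 1/2

Interpretation: for a small percentage change in X, the percentage change in Y is approximately 0.50 times as large.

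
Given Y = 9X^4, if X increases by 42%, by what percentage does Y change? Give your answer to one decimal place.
306.6%

For Y = 9X^4:
If X → X(1 + 0.42)
Then Y → Y · (1 + 0.42)^4
     ≈ Y · 4.0659

Percentage change = ((1 + 0.42)^4 − 1) × 100% ≈ 306.6%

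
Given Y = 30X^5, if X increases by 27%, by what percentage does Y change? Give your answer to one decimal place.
230.4%

For Y = 30X^5:
If X → X(1 + 0.27)
Then Y → Y · (1 + 0.27)^5
     ≈ Y · 3.3038

Percentage change = ((1 + 0.27)^5 − 1) × 100% ≈ 230.4%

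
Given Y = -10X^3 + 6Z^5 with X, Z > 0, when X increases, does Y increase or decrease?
Y decreases

Taking the partial derivative:
∂Y/∂X = -30X^2

∂Y/∂X = -30X^2 < 0 (assuming positive values)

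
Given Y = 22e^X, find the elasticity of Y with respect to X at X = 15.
Elasticity = 15

Elasticity = (dY/dX) · (X/Y)

dY/dX = 22·e^X
At X = 15: dY/dX = 22·e^15, Y = 22·e^15

Elasticity = (22·e^15) · (15 / (22·e^15)) = 15

Interpretation: for a small percentage change in X, the percentage change in Y is approximately 15.00 times as large.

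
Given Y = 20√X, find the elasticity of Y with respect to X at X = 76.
Elasticity = 1/2

Elasticity = (dY/dX) · (X/Y)

dY/dX = 10/√X
At X = 76: dY/dX = 5·√19/19, Y = 40·√19

Elasticity = (5·√19/19) · (76 / (40·√19)) = 1/2

Interpretation: for a small percentage change in X, the percentage change in Y is approximately 0.50 times as large.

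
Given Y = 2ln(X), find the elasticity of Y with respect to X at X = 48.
Elasticity = 1/ln(48) ≈ 0.2583

Elasticity = (dY/dX) · (X/Y)

dY/dX = 2/X
At X = 48: dY/dX = 1/24, Y = 2·ln(48)

Elasticity = (1/24) · (48 / (2·ln(48))) = 1/ln(48) ≈ 0.2583

Interpretation: for a small percentage change in X, the percentage change in Y is approximately 0.26 times as large.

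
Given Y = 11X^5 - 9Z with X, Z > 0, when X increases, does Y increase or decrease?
Y increases

Taking the partial derivative:
∂Y/∂X = 55X^4

∂Y/∂X = 55X^4 > 0 (assuming positive values)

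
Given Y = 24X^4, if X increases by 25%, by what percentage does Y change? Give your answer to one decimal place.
144.1%

For Y = 24X^4:
If X → X(1 + 0.25)
Then Y → Y · (1 + 0.25)^4
     ≈ Y · 2.4414

Percentage change = ((1 + 0.25)^4 − 1) × 100% ≈ 144.1%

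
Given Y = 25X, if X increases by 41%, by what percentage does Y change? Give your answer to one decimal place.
41.0%

For Y = 25X:
If X → X(1 + 0.41)
Then Y → Y · (1 + 0.41)^1
     = Y · 1.4100

Percentage change = ((1 + 0.41)^1 − 1) × 100% = 41.0%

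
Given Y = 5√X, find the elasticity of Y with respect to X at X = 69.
Elasticity = 1/2

Elasticity = (dY/dX) · (X/Y)

dY/dX = 5/(2·√X)
At X = 69: dY/dX = 5·√69/138, Y = 5·√69

Elasticity = (5·√69/138) · (69 / (5·√69)) = 1/2

Interpretation: for a small percentage change in X, the percentage change in Y is approximately 0.50 times as large.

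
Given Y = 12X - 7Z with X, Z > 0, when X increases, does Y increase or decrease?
Y increases

Taking the partial derivative:
∂Y/∂X = 12

∂Y/∂X = 12 > 0 (assuming positive values)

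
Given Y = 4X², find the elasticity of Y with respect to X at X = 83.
Elasticity = 2

Elasticity = (dY/dX) · (X/Y)

dY/dX = 8·X
At X = 83: dY/dX = 664, Y = 27556

Elasticity = 664 · (83 / 27556) = 2

Interpretation: for a small percentage change in X, the percentage change in Y is approximately 2.00 times as large.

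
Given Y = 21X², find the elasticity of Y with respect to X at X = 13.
Elasticity = 2

Elasticity = (dY/dX) · (X/Y)

dY/dX = 42·X
At X = 13: dY/dX = 546, Y = 3549

Elasticity = 546 · (13 / 3549) = 2

Interpretation: for a small percentage change in X, the percentage change in Y is approximately 2.00 times as large.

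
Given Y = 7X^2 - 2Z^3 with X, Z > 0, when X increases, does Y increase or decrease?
Y increases

Taking the partial derivative:
∂Y/∂X = 14X

∂Y/∂X = 14X > 0 (assuming positive values)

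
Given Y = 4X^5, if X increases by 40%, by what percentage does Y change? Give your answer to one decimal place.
437.8%

For Y = 4X^5:
If X → X(1 + 0.4)
Then Y → Y · (1 + 0.4)^5
     ≈ Y · 5.3782

Percentage change = ((1 + 0.4)^5 − 1) × 100% ≈ 437.8%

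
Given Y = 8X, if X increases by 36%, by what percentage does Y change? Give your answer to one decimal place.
36.0%

For Y = 8X:
If X → X(1 + 0.36)
Then Y → Y · (1 + 0.36)^1
     = Y · 1.3600

Percentage change = ((1 + 0.36)^1 − 1) × 100% = 36.0%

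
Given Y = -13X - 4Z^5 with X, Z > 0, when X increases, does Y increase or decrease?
Y decreases

Taking the partial derivative:
∂Y/∂X = -13

∂Y/∂X = -13 < 0 (assuming positive values)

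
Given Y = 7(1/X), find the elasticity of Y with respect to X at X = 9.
Elasticity = -1

Elasticity = (dY/dX) · (X/Y)

dY/dX = -7/X²
At X = 9: dY/dX = -7/81, Y = 7/9

Elasticity = (-7/81) · (9 / (7/9)) = -1

Interpretation: for a small percentage change in X, the percentage change in Y is approximately -1.00 times as large.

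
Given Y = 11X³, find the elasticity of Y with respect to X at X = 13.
Elasticity = 3

Elasticity = (dY/dX) · (X/Y)

dY/dX = 33·X²
At X = 13: dY/dX = 5577, Y = 24167

Elasticity = 5577 · (13 / 24167) = 3

Interpretation: for a small percentage change in X, the percentage change in Y is approximately 3.00 times as large.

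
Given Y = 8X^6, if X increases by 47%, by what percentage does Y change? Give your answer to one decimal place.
909.0%

For Y = 8X^6:
If X → X(1 + 0.47)
Then Y → Y · (1 + 0.47)^6
     ≈ Y · 10.0903

Percentage change = ((1 + 0.47)^6 − 1) × 100% ≈ 909.0%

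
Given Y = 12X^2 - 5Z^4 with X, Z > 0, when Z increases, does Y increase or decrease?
Y decreases

Taking the partial derivative:
∂Y/∂Z = -20Z^3

∂Y/∂Z = -20Z^3 < 0 (assuming positive values)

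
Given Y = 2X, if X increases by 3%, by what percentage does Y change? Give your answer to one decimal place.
3.0%

For Y = 2X:
If X → X(1 + 0.03)
Then Y → Y · (1 + 0.03)^1
     = Y · 1.0300

Percentage change = ((1 + 0.03)^1 − 1) × 100% = 3.0%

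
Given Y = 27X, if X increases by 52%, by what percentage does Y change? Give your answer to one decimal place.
52.0%

For Y = 27X:
If X → X(1 + 0.52)
Then Y → Y · (1 + 0.52)^1
     = Y · 1.5200

Percentage change = ((1 + 0.52)^1 − 1) × 100% = 52.0%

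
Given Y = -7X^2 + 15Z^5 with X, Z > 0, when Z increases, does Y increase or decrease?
Y increases

Taking the partial derivative:
∂Y/∂Z = 75Z^4

∂Y/∂Z = 75Z^4 > 0 (assuming positive values)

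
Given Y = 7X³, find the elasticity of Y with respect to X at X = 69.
Elasticity = 3

Elasticity = (dY/dX) · (X/Y)

dY/dX = 21·X²
At X = 69: dY/dX = 99981, Y = 2299563

Elasticity = 99981 · (69 / 2299563) = 3

Interpretation: for a small percentage change in X, the percentage change in Y is approximately 3.00 times as large.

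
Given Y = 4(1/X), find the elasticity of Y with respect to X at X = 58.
Elasticity = -1

Elasticity = (dY/dX) · (X/Y)

dY/dX = -4/X²
At X = 58: dY/dX = -1/841, Y = 2/29

Elasticity = (-1/841) · (58 / (2/29)) = -1

Interpretation: for a small percentage change in X, the percentage change in Y is approximately -1.00 times as large.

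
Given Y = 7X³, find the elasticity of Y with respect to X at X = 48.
Elasticity = 3

Elasticity = (dY/dX) · (X/Y)

dY/dX = 21·X²
At X = 48: dY/dX = 48384, Y = 774144

Elasticity = 48384 · (48 / 774144) = 3

Interpretation: for a small percentage change in X, the percentage change in Y is approximately 3.00 times as large.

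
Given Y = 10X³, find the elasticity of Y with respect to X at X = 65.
Elasticity = 3

Elasticity = (dY/dX) · (X/Y)

dY/dX = 30·X²
At X = 65: dY/dX = 126750, Y = 2746250

Elasticity = 126750 · (65 / 2746250) = 3

Interpretation: for a small percentage change in X, the percentage change in Y is approximately 3.00 times as large.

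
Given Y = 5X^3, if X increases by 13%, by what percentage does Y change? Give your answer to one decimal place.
44.3%

For Y = 5X^3:
If X → X(1 + 0.13)
Then Y → Y · (1 + 0.13)^3
     ≈ Y · 1.4429

Percentage change = ((1 + 0.13)^3 − 1) × 100% ≈ 44.3%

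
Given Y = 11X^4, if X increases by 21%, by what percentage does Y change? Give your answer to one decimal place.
114.4%

For Y = 11X^4:
If X → X(1 + 0.21)
Then Y → Y · (1 + 0.21)^4
     ≈ Y · 2.1436

Percentage change = ((1 + 0.21)^4 − 1) × 100% ≈ 114.4%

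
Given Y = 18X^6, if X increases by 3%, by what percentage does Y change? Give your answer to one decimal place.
19.4%

For Y = 18X^6:
If X → X(1 + 0.03)
Then Y → Y · (1 + 0.03)^6
     ≈ Y · 1.1941

Percentage change = ((1 + 0.03)^6 − 1) × 100% ≈ 19.4%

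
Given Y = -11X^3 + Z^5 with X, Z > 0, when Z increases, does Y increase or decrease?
Y increases

Taking the partial derivative:
∂Y/∂Z = 5Z^4

∂Y/∂Z = 5Z^4 > 0 (assuming positive values)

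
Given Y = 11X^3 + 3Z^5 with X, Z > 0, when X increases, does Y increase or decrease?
Y increases

Taking the partial derivative:
∂Y/∂X = 33X^2

∂Y/∂X = 33X^2 > 0 (assuming positive values)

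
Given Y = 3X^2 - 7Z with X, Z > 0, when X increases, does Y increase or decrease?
Y increases

Taking the partial derivative:
∂Y/∂X = 6X

∂Y/∂X = 6X > 0 (assuming positive values)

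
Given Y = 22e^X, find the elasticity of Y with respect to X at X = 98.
Elasticity = 98

Elasticity = (dY/dX) · (X/Y)

dY/dX = 22·e^X
At X = 98: dY/dX = 22·e^98, Y = 22·e^98

Elasticity = (22·e^98) · (98 / (22·e^98)) = 98

Interpretation: for a small percentage change in X, the percentage change in Y is approximately 98.00 times as large.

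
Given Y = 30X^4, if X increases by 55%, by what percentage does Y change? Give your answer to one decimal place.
477.2%

For Y = 30X^4:
If X → X(1 + 0.55)
Then Y → Y · (1 + 0.55)^4
     ≈ Y · 5.7720

Percentage change = ((1 + 0.55)^4 − 1) × 100% ≈ 477.2%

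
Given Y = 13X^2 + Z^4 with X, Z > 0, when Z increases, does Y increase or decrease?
Y increases

Taking the partial derivative:
∂Y/∂Z = 4Z^3

∂Y/∂Z = 4Z^3 > 0 (assuming positive values)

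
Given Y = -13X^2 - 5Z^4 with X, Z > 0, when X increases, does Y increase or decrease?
Y decreases

Taking the partial derivative:
∂Y/∂X = -26X

∂Y/∂X = -26X < 0 (assuming positive values)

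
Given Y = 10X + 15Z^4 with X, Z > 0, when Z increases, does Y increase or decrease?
Y increases

Taking the partial derivative:
∂Y/∂Z = 60Z^3

∂Y/∂Z = 60Z^3 > 0 (assuming positive values)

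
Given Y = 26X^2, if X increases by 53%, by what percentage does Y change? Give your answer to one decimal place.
134.1%

For Y = 26X^2:
If X → X(1 + 0.53)
Then Y → Y · (1 + 0.53)^2
     = Y · 2.3409

Percentage change = ((1 + 0.53)^2 − 1) × 100% ≈ 134.1%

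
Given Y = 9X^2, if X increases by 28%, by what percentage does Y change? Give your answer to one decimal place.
63.8%

For Y = 9X^2:
If X → X(1 + 0.28)
Then Y → Y · (1 + 0.28)^2
     = Y · 1.6384

Percentage change = ((1 + 0.28)^2 − 1) × 100% ≈ 63.8%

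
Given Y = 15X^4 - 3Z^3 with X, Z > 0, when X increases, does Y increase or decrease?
Y increases

Taking the partial derivative:
∂Y/∂X = 60X^3

∂Y/∂X = 60X^3 > 0 (assuming positive values)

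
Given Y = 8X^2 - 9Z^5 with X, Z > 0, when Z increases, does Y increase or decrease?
Y decreases

Taking the partial derivative:
∂Y/∂Z = -45Z^4

∂Y/∂Z = -45Z^4 < 0 (assuming positive values)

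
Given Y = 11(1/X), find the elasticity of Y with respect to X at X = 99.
Elasticity = -1

Elasticity = (dY/dX) · (X/Y)

dY/dX = -11/X²
At X = 99: dY/dX = -1/891, Y = 1/9

Elasticity = (-1/891) · (99 / (1/9)) = -1

Interpretation: for a small percentage change in X, the percentage change in Y is approximately -1.00 times as large.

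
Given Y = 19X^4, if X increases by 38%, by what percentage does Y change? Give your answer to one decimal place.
262.7%

For Y = 19X^4:
If X → X(1 + 0.38)
Then Y → Y · (1 + 0.38)^4
     ≈ Y · 3.6267

Percentage change = ((1 + 0.38)^4 − 1) × 100% ≈ 262.7%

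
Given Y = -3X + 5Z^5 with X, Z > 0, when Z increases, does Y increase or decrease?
Y increases

Taking the partial derivative:
∂Y/∂Z = 25Z^4

∂Y/∂Z = 25Z^4 > 0 (assuming positive values)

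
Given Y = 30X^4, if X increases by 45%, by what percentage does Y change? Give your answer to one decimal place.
342.1%

For Y = 30X^4:
If X → X(1 + 0.45)
Then Y → Y · (1 + 0.45)^4
     ≈ Y · 4.4205

Percentage change = ((1 + 0.45)^4 − 1) × 100% ≈ 342.1%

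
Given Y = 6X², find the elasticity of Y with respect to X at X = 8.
Elasticity = 2

Elasticity = (dY/dX) · (X/Y)

dY/dX = 12·X
At X = 8: dY/dX = 96, Y = 384

Elasticity = 96 · (8 / 384) = 2

Interpretation: for a small percentage change in X, the percentage change in Y is approximately 2.00 times as large.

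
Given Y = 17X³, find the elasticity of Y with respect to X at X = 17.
Elasticity = 3

Elasticity = (dY/dX) · (X/Y)

dY/dX = 51·X²
At X = 17: dY/dX = 14739, Y = 83521

Elasticity = 14739 · (17 / 83521) = 3

Interpretation: for a small percentage change in X, the percentage change in Y is approximately 3.00 times as large.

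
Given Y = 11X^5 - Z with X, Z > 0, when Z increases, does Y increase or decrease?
Y decreases

Taking the partial derivative:
∂Y/∂Z = -1

∂Y/∂Z = -1 < 0 (assuming positive values)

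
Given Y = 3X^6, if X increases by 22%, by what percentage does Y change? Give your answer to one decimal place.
229.7%

For Y = 3X^6:
If X → X(1 + 0.22)
Then Y → Y · (1 + 0.22)^6
     ≈ Y · 3.2973

Percentage change = ((1 + 0.22)^6 − 1) × 100% ≈ 229.7%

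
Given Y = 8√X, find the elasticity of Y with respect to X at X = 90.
Elasticity = 1/2

Elasticity = (dY/dX) · (X/Y)

dY/dX = 4/√X
At X = 90: dY/dX = 2·√10/15, Y = 24·√10

Elasticity = (2·√10/15) · (90 / (24·√10)) = 1/2

Interpretation: for a small percentage change in X, the percentage change in Y is approximately 0.50 times as large.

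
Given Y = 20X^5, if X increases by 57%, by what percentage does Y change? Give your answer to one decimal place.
853.9%

For Y = 20X^5:
If X → X(1 + 0.57)
Then Y → Y · (1 + 0.57)^5
     ≈ Y · 9.5389

Percentage change = ((1 + 0.57)^5 − 1) × 100% ≈ 853.9%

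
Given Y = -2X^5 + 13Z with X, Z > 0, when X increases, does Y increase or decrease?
Y decreases

Taking the partial derivative:
∂Y/∂X = -10X^4

∂Y/∂X = -10X^4 < 0 (assuming positive values)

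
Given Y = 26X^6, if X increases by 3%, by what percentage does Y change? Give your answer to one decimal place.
19.4%

For Y = 26X^6:
If X → X(1 + 0.03)
Then Y → Y · (1 + 0.03)^6
     ≈ Y · 1.1941

Percentage change = ((1 + 0.03)^6 − 1) × 100% ≈ 19.4%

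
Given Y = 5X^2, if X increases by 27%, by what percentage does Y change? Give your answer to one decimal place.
61.3%

For Y = 5X^2:
If X → X(1 + 0.27)
Then Y → Y · (1 + 0.27)^2
     = Y · 1.6129

Percentage change = ((1 + 0.27)^2 − 1) × 100% ≈ 61.3%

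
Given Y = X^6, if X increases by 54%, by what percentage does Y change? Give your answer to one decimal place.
1233.9%

For Y = X^6:
If X → X(1 + 0.54)
Then Y → Y · (1 + 0.54)^6
     ≈ Y · 13.3390

Percentage change = ((1 + 0.54)^6 − 1) × 100% ≈ 1233.9%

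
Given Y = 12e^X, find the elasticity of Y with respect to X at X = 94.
Elasticity = 94

Elasticity = (dY/dX) · (X/Y)

dY/dX = 12·e^X
At X = 94: dY/dX = 12·e^94, Y = 12·e^94

Elasticity = (12·e^94) · (94 / (12·e^94)) = 94

Interpretation: for a small percentage change in X, the percentage change in Y is approximately 94.00 times as large.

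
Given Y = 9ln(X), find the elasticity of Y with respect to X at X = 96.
Elasticity = 1/ln(96) ≈ 0.2191

Elasticity = (dY/dX) · (X/Y)

dY/dX = 9/X
At X = 96: dY/dX = 3/32, Y = 9·ln(96)

Elasticity = (3/32) · (96 / (9·ln(96))) = 1/ln(96) ≈ 0.2191

Interpretation: for a small percentage change in X, the percentage change in Y is approximately 0.22 times as large.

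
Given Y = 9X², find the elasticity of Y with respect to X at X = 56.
Elasticity = 2

Elasticity = (dY/dX) · (X/Y)

dY/dX = 18·X
At X = 56: dY/dX = 1008, Y = 28224

Elasticity = 1008 · (56 / 28224) = 2

Interpretation: for a small percentage change in X, the percentage change in Y is approximately 2.00 times as large.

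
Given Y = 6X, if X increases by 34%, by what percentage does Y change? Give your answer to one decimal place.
34.0%

For Y = 6X:
If X → X(1 + 0.34)
Then Y → Y · (1 + 0.34)^1
     = Y · 1.3400

Percentage change = ((1 + 0.34)^1 − 1) × 100% = 34.0%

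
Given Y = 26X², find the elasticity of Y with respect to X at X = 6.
Elasticity = 2

Elasticity = (dY/dX) · (X/Y)

dY/dX = 52·X
At X = 6: dY/dX = 312, Y = 936

Elasticity = 312 · (6 / 936) = 2

Interpretation: for a small percentage change in X, the percentage change in Y is approximately 2.00 times as large.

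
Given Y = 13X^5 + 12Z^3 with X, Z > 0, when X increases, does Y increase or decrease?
Y increases

Taking the partial derivative:
∂Y/∂X = 65X^4

∂Y/∂X = 65X^4 > 0 (assuming positive values)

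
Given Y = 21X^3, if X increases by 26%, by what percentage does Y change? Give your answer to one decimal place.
100.0%

For Y = 21X^3:
If X → X(1 + 0.26)
Then Y → Y · (1 + 0.26)^3
     ≈ Y · 2.0004

Percentage change = ((1 + 0.26)^3 − 1) × 100% ≈ 100.0%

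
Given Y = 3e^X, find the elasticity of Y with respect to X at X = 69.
Elasticity = 69

Elasticity = (dY/dX) · (X/Y)

dY/dX = 3·e^X
At X = 69: dY/dX = 3·e^69, Y = 3·e^69

Elasticity = (3·e^69) · (69 / (3·e^69)) = 69

Interpretation: for a small percentage change in X, the percentage change in Y is approximately 69.00 times as large.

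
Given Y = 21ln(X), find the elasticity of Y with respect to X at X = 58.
Elasticity = 1/ln(58) ≈ 0.2463

Elasticity = (dY/dX) · (X/Y)

dY/dX = 21/X
At X = 58: dY/dX = 21/58, Y = 21·ln(58)

Elasticity = (21/58) · (58 / (21·ln(58))) = 1/ln(58) ≈ 0.2463

Interpretation: for a small percentage change in X, the percentage change in Y is approximately 0.25 times as large.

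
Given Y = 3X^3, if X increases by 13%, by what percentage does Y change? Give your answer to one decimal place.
44.3%

For Y = 3X^3:
If X → X(1 + 0.13)
Then Y → Y · (1 + 0.13)^3
     ≈ Y · 1.4429

Percentage change = ((1 + 0.13)^3 − 1) × 100% ≈ 44.3%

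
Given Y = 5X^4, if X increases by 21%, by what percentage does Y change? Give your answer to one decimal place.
114.4%

For Y = 5X^4:
If X → X(1 + 0.21)
Then Y → Y · (1 + 0.21)^4
     ≈ Y · 2.1436

Percentage change = ((1 + 0.21)^4 − 1) × 100% ≈ 114.4%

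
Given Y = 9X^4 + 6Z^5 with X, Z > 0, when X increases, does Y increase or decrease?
Y increases

Taking the partial derivative:
∂Y/∂X = 36X^3

∂Y/∂X = 36X^3 > 0 (assuming positive values)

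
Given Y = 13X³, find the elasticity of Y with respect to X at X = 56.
Elasticity = 3

Elasticity = (dY/dX) · (X/Y)

dY/dX = 39·X²
At X = 56: dY/dX = 122304, Y = 2283008

Elasticity = 122304 · (56 / 2283008) = 3

Interpretation: for a small percentage change in X, the percentage change in Y is approximately 3.00 times as large.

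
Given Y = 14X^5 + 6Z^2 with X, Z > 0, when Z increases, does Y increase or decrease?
Y increases

Taking the partial derivative:
∂Y/∂Z = 12Z

∂Y/∂Z = 12Z > 0 (assuming positive values)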